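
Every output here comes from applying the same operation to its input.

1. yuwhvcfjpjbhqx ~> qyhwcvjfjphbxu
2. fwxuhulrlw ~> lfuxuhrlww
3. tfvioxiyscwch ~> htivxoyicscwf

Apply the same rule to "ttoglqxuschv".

The transformation: swap each adjacent pair of characters (1↔2, 3↔4, ...), then swap the first and last characters.
Working it through for "ttoglqxuschv": intermediate "ttgoqluxcsvh", final "htgoqluxcsvt".

htgoqluxcsvt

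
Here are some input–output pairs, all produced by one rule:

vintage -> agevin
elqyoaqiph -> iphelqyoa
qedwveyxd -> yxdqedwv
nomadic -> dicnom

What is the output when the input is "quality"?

ityqua

What's happening: move the last 3 characters to the front (rotate right by 3), then delete the last character.
"quality" → "ityqual" → "ityqua".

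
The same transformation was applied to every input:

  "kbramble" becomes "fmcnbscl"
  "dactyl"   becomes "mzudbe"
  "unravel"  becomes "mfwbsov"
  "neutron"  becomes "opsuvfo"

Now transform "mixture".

fsvuyjn

The transformation: shift every letter 1 place forward in the alphabet (wrapping around), then reverse the string.
Starting from "mixture": after the first operation, "njyuvsf"; after the second, "fsvuyjn".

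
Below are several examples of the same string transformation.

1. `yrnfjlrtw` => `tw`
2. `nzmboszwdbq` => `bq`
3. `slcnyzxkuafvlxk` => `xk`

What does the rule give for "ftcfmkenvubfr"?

fr

Looking at the pairs, the operation is to keep only the last 2 characters.
So "ftcfmkenvubfr" becomes "fr".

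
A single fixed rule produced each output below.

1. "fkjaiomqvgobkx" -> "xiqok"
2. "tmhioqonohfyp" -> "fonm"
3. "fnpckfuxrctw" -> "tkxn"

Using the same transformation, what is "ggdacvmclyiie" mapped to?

The rule is to keep one character in every 3, starting at position 2 (positions 2nd, 5th, 8th, ...), then swap the first and last characters.
"ggdacvmclyiie" → "iccg".

iccg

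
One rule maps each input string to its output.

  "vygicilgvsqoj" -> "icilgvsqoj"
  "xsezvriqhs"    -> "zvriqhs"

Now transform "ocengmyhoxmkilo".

ngmyhoxmkilo

Each output is the input with this applied: delete the first 3 characters.
Applying that to "ocengmyhoxmkilo" gives "ngmyhoxmkilo".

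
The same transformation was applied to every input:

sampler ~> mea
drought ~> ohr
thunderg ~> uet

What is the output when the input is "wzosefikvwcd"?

ofvd

Looking at the pairs, the operation is to move the first 2 characters to the end (rotate left by 2), then keep one character in every 3, starting at position 1 (positions 1st, 4th, 7th, ...).
For "wzosefikvwcd" the result is "ofvd".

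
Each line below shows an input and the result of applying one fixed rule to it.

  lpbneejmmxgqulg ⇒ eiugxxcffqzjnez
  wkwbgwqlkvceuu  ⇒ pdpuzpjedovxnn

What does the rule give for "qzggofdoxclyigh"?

Rule — shift every letter 7 places backward in the alphabet (wrapping around).
Doing the same to "qzggofdoxclyigh": "jszzhywhqverbza".

jszzhywhqverbza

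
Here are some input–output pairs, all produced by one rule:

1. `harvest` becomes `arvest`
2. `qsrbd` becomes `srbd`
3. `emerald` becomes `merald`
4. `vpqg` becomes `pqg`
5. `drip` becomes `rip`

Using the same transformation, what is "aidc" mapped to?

The pattern: delete the first character.
Doing the same to "aidc": "idc".

idc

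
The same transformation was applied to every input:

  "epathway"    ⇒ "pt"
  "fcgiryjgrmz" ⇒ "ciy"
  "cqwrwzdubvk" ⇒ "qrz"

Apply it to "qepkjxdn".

ek

Looking at the pairs, the operation is to keep every other character starting from the second (positions 2nd, 4th, 6th, ...), then delete the last 2 characters.
"qepkjxdn" → "ekxn" → "ek".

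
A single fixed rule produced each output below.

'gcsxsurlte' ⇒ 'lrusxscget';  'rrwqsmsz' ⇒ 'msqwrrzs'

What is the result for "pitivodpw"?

The rule is to reverse the string, then move the first 2 characters to the end (rotate left by 2).
Applying both steps to "pitivodpw": "wpdovitip", then "dovitipwp".

dovitipwp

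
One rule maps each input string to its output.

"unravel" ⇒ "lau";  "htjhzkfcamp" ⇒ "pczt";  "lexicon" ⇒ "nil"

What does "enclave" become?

The pattern: reverse the string, then keep one character in every 3, starting at position 1 (positions 1st, 4th, 7th, ...).
For "enclave" the result is "ele".

ele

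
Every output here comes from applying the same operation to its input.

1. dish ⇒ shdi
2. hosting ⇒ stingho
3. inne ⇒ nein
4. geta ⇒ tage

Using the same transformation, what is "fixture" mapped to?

xturefi

The transformation: move the first 2 characters to the end (rotate left by 2).
"fixture" → "xturefi".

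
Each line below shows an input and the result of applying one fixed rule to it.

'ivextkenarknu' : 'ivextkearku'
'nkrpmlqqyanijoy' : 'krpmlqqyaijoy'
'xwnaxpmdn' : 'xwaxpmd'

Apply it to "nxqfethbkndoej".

xqfethbkdoej

Looking at the pairs, the operation is to remove every "n".
"nxqfethbkndoej" → "xqfethbkdoej".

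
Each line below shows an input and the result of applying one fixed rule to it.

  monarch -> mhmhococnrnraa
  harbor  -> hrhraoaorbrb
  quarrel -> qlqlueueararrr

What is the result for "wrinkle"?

The rule is to double every character, then take characters alternately from the front and the back (1st, last, 2nd, 2nd-last, ...).
"wrinkle" → "wwrriinnkkllee" → "wewerlrlikiknn".

wewerlrlikiknn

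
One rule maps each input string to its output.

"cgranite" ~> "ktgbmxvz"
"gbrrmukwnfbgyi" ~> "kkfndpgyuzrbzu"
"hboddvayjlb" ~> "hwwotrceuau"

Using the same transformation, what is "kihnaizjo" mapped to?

agtbschdb

Looking at the pairs, the operation is to move the first 2 characters to the end (rotate left by 2), then shift every letter 7 places backward in the alphabet (wrapping around).
On "kihnaizjo": the first step gives "hnaizjoki", and the second then gives "agtbschdb".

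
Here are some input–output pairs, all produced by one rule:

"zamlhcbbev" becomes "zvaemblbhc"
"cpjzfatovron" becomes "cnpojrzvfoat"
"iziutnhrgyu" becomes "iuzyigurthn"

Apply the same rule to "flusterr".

frlruest

The rule is to take characters alternately from the front and the back (1st, last, 2nd, 2nd-last, ...).
Applying that to "flusterr" gives "frlruest".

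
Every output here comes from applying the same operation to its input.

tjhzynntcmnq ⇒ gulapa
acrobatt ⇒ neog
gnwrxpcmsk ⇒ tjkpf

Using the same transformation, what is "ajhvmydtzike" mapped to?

nuzqmx

Rule — keep every other character starting from the first (positions 1st, 3rd, 5th, ...), then shift every letter 13 places forward in the alphabet (wrapping around) — i.e. ROT13.
"ajhvmydtzike" → "ahmdzk" → "nuzqmx".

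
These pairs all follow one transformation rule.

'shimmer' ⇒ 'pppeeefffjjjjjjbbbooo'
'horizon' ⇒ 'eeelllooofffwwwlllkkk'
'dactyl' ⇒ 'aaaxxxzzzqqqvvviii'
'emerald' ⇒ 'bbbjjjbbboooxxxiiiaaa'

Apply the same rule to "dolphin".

Looking at the pairs, the operation is to shift every letter 3 places backward in the alphabet (wrapping around), then repeat every character 3 times.
Starting from "dolphin": after the first operation, "alimefk"; after the second, "aaallliiimmmeeefffkkk".

aaallliiimmmeeefffkkk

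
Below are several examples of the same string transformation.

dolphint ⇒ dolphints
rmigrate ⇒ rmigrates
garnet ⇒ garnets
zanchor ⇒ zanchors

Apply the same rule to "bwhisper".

In each case the input is transformed by: append "s".
Doing the same to "bwhisper": "bwhispers".

bwhispers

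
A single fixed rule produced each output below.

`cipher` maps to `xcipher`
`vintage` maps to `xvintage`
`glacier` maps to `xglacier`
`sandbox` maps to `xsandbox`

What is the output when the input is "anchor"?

Looking at the pairs, the operation is to prepend "x".
For "anchor" the result is "xanchor".

xanchor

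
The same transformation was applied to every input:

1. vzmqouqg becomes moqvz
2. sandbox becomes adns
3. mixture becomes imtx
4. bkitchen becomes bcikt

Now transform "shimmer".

hims

The pattern: delete the last 3 characters, then sort the characters into alphabetical order.
Applying that to "shimmer" gives "hims".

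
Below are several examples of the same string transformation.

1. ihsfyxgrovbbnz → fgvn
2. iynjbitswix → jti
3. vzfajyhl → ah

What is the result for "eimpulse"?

The transformation: delete the first character, then keep one character in every 3, starting at position 3 (positions 3rd, 6th, 9th, ...).
Starting from "eimpulse": after the first operation, "impulse"; after the second, "ps".

ps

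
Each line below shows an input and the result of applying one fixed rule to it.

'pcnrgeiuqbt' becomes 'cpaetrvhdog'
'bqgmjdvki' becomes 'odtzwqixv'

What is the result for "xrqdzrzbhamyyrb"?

kedqmemounzlleo

The pattern: shift every letter 13 places forward in the alphabet (wrapping around) — i.e. ROT13.
So "xrqdzrzbhamyyrb" becomes "kedqmemounzlleo".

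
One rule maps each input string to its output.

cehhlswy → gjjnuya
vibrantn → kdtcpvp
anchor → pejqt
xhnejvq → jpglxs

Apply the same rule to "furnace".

wtpceg

Looking at the pairs, the operation is to delete the first character, then shift every letter 2 places forward in the alphabet (wrapping around).
Applying that to "furnace" gives "wtpceg".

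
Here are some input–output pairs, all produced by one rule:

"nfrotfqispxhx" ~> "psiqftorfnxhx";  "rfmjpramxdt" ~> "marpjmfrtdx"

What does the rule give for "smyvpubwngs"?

Rule — reverse the string, then move the first 3 characters to the end (rotate left by 3).
"smyvpubwngs" → "wbupvymssgn".

wbupvymssgn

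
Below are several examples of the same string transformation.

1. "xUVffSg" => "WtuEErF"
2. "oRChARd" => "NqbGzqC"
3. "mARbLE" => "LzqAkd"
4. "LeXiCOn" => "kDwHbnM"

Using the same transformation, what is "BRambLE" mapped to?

aqZLAkd

The transformation: shift every letter 1 place backward in the alphabet (wrapping around), then flip the case of every letter.
For "BRambLE", step one produces "AQzlaKD"; step two turns that into "aqZLAkd".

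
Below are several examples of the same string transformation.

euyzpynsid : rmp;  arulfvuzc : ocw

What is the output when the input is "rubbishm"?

rfj

The transformation: shift every letter 3 places backward in the alphabet (wrapping around), then keep one character in every 3, starting at position 2 (positions 2nd, 5th, 8th, ...).
"rubbishm" → "oryyfpej" → "rfj".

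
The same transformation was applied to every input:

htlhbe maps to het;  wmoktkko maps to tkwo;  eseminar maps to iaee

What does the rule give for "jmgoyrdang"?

ragmo

Looking at the pairs, the operation is to swap the front and back halves of the string, then keep every other character starting from the first (positions 1st, 3rd, 5th, ...).
Applying both steps to "jmgoyrdang": "rdangjmgoy", then "ragmo".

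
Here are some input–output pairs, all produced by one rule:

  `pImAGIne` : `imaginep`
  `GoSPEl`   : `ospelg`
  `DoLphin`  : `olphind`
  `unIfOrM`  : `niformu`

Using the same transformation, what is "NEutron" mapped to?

eutronn

The pattern: move the first character to the end, then convert every letter to lowercase.
"NEutron" → "EutronN" → "eutronn".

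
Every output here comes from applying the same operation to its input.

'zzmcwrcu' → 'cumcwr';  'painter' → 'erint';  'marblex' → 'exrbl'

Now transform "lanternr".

In each case the input is transformed by: delete the first 2 characters, then move the last 2 characters to the front (rotate right by 2).
So "lanternr" becomes "nrnter".

nrnter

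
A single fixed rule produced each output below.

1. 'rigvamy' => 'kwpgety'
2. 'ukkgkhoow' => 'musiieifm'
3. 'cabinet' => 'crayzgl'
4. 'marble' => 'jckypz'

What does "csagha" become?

Each output is the input with this applied: move the last 2 characters to the front (rotate right by 2), then shift every letter 2 places backward in the alphabet (wrapping around).
Starting from "csagha": after the first operation, "hacsag"; after the second, "fyaqye".

fyaqye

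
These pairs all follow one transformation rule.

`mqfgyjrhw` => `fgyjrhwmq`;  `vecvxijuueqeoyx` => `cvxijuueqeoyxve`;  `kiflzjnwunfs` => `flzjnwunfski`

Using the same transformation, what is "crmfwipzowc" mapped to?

mfwipzowccr

The rule is to move the first 2 characters to the end (rotate left by 2).
Applying that to "crmfwipzowc" gives "mfwipzowccr".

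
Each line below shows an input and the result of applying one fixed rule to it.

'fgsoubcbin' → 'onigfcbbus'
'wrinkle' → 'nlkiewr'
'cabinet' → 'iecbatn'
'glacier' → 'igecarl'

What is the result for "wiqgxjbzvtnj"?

The transformation: sort the characters into reverse alphabetical order, then move the first 2 characters to the end (rotate left by 2).
Working it through for "wiqgxjbzvtnj": intermediate "zxwvtqnjjigb", final "wvtqnjjigbzx".

wvtqnjjigbzx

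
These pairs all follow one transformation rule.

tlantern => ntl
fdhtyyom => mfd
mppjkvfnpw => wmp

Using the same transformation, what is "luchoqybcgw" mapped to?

wlu

What's happening: move the first 2 characters to the end (rotate left by 2), then keep only the last 3 characters.
Applying both steps to "luchoqybcgw": "choqybcgwlu", then "wlu".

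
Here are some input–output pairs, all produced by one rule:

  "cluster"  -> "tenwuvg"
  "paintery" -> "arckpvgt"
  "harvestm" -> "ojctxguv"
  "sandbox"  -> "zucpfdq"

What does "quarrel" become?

nswcttg

Each output is the input with this applied: move the last character to the front, then shift every letter 2 places forward in the alphabet (wrapping around).
For "quarrel", step one produces "lquarre"; step two turns that into "nswcttg".
(Check on "paintery": → "ypainter" → "arckpvgt" ✓)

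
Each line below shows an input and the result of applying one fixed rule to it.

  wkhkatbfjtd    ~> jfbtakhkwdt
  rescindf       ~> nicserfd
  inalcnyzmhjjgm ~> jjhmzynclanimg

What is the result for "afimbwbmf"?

The rule is to reverse the string, then move the first 2 characters to the end (rotate left by 2).
Starting from "afimbwbmf": after the first operation, "fmbwbmifa"; after the second, "bwbmifafm".

bwbmifafm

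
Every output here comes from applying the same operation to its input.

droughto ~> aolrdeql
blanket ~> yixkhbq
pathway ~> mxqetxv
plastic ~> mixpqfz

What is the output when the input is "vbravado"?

syoxsxal

Rule — shift every letter 3 places backward in the alphabet (wrapping around).
Doing the same to "vbravado": "syoxsxal".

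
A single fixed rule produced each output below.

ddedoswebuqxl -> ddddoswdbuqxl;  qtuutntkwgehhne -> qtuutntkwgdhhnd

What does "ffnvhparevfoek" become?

What's happening: replace every "e" with "d".
"ffnvhparevfoek" → "ffnvhpardvfodk".

ffnvhpardvfodk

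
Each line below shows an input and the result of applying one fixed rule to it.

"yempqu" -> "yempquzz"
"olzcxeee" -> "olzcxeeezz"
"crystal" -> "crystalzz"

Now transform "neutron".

In each case the input is transformed by: append "zz".
"neutron" → "neutronzz".

neutronzz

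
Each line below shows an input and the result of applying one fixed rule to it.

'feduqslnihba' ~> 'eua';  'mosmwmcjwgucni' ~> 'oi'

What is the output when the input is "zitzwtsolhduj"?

iou

Each output is the input with this applied: keep every other character starting from the second (positions 2nd, 4th, 6th, ...), then keep only the vowels.
Applying both steps to "zitzwtsolhduj": "iztohu", then "iou".
(Check on "feduqslnihba": → "eusnha" → "eua" ✓)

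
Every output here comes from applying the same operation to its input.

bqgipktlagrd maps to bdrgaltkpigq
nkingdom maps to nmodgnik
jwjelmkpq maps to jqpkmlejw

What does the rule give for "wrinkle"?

welknir

The pattern: move the first character to the end, then reverse the string.
Starting from "wrinkle": after the first operation, "rinklew"; after the second, "welknir".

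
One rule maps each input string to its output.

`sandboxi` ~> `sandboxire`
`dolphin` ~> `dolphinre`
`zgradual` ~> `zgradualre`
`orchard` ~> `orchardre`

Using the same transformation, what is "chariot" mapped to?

chariotre

Rule — append "re".
For "chariot" the result is "chariotre".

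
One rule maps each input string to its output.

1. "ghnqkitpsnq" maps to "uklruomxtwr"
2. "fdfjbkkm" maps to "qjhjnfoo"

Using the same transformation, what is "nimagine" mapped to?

Each output is the input with this applied: move the last character to the front, then shift every letter 4 places forward in the alphabet (wrapping around).
Applying both steps to "nimagine": "enimagin", then "irmqekmr".

irmqekmr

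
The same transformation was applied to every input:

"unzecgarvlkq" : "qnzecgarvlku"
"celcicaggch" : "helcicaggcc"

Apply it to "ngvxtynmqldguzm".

Rule — swap the first and last characters.
Doing the same to "ngvxtynmqldguzm": "mgvxtynmqldguzn".

mgvxtynmqldguzn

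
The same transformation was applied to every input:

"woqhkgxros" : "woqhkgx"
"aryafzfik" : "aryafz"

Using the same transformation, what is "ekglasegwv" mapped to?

ekglase

Each output is the input with this applied: delete the last 3 characters.
Applying that to "ekglasegwv" gives "ekglase".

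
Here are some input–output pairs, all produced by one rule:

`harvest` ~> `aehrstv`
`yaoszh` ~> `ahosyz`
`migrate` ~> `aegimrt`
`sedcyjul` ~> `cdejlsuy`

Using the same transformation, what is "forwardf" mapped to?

adfforrw

The pattern: sort the characters into alphabetical order.
Applying that to "forwardf" gives "adfforrw".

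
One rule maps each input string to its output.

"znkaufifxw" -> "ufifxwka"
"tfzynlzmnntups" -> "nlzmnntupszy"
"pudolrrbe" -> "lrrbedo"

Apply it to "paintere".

Rule — delete the first 2 characters, then move the first 2 characters to the end (rotate left by 2).
"paintere" → "terein".
(Check on "znkaufifxw": → "kaufifxw" → "ufifxwka" ✓)

terein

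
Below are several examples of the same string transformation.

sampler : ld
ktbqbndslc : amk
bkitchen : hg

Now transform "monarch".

mb

Each output is the input with this applied: keep one character in every 3, starting at position 3 (positions 3rd, 6th, 9th, ...), then shift every letter 1 place backward in the alphabet (wrapping around).
Starting from "monarch": after the first operation, "nc"; after the second, "mb".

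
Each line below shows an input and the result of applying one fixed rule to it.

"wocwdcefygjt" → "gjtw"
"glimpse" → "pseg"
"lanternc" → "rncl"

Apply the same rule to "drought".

Looking at the pairs, the operation is to move the last 3 characters to the front (rotate right by 3), then keep only the first 4 characters.
On "drought" that produces "ghtd".

ghtd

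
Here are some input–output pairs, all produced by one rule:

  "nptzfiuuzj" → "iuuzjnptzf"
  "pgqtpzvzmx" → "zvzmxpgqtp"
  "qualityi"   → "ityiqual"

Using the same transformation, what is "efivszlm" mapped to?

The rule is to swap the front and back halves of the string.
On "efivszlm" that produces "szlmefiv".

szlmefiv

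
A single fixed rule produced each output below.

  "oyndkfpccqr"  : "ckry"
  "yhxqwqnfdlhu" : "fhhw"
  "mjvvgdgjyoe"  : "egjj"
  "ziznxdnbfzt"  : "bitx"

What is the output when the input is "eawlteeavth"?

aaht

What's happening: keep one character in every 3, starting at position 2 (positions 2nd, 5th, 8th, ...), then sort the characters into alphabetical order.
Working it through for "eawlteeavth": intermediate "atah", final "aaht".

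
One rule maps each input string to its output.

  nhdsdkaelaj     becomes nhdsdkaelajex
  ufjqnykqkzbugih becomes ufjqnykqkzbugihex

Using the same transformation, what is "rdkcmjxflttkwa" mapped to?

rdkcmjxflttkwaex

In each case the input is transformed by: append "ex".
On "rdkcmjxflttkwa" that produces "rdkcmjxflttkwaex".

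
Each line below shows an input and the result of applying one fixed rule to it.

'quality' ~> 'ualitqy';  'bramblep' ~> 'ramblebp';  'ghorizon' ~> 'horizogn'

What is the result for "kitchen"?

The rule is to swap the first and last characters, then move the first character to the end.
Working it through for "kitchen": intermediate "nitchek", final "itchekn".
(Check on "ghorizon": → "nhorizog" → "horizogn" ✓)

itchekn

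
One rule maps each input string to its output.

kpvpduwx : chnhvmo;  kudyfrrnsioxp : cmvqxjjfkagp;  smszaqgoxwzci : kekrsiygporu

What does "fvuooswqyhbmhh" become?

xnmggkoiqztez

Each output is the input with this applied: delete the last character, then shift every letter 8 places backward in the alphabet (wrapping around).
For "fvuooswqyhbmhh", step one produces "fvuooswqyhbmh"; step two turns that into "xnmggkoiqztez".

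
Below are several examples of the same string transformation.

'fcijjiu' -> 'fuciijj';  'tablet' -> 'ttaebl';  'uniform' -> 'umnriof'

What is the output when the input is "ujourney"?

Each output is the input with this applied: take characters alternately from the front and the back (1st, last, 2nd, 2nd-last, ...).
Doing the same to "ujourney": "uyjeonur".

uyjeonur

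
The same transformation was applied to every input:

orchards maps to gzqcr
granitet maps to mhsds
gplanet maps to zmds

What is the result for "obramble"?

Looking at the pairs, the operation is to delete the first 3 characters, then shift every letter 1 place backward in the alphabet (wrapping around).
For "obramble", step one produces "amble"; step two turns that into "zlakd".

zlakd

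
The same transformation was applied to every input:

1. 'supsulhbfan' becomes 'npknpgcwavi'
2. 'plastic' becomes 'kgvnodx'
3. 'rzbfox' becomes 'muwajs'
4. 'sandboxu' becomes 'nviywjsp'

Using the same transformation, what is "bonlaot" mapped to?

Each output is the input with this applied: shift every letter 5 places backward in the alphabet (wrapping around).
On "bonlaot" that produces "wjigvjo".

wjigvjo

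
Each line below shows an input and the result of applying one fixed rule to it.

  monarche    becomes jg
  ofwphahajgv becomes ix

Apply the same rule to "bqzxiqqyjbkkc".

Each output is the input with this applied: shift every letter 2 places forward in the alphabet (wrapping around), then keep only the last 2 characters.
Working it through for "bqzxiqqyjbkkc": intermediate "dsbzkssaldmme", final "me".

me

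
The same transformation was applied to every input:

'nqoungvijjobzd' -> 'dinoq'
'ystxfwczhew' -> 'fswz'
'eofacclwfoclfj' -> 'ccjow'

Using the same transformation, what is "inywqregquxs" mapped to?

gnqx

Looking at the pairs, the operation is to keep one character in every 3, starting at position 2 (positions 2nd, 5th, 8th, ...), then sort the characters into alphabetical order.
For "inywqregquxs" the result is "gnqx".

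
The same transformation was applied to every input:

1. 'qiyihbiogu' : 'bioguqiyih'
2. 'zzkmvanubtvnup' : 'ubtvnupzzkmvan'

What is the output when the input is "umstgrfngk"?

rfngkumstg

The rule is to swap the front and back halves of the string.
Doing the same to "umstgrfngk": "rfngkumstg".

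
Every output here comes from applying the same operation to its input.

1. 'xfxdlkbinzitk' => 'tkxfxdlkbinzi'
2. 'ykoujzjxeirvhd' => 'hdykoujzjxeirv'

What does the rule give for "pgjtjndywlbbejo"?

The transformation: move the last 2 characters to the front (rotate right by 2).
For "pgjtjndywlbbejo" the result is "jopgjtjndywlbbe".

jopgjtjndywlbbe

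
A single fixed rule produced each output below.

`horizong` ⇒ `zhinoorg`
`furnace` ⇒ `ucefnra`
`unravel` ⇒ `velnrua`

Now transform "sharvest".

vehrssta

The transformation: sort the characters into alphabetical order, then swap the first and last characters.
Doing the same to "sharvest": "vehrssta".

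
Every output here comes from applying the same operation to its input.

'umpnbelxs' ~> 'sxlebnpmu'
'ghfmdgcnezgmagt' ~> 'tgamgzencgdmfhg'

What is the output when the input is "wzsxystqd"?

In each case the input is transformed by: reverse the string.
So "wzsxystqd" becomes "dqtsyxszw".

dqtsyxszw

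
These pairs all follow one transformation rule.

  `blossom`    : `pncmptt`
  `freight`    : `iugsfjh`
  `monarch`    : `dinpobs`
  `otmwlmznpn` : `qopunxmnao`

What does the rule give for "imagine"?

Rule — shift every letter 1 place forward in the alphabet (wrapping around), then move the last 2 characters to the front (rotate right by 2).
Working it through for "imagine": intermediate "jnbhjof", final "ofjnbhj".
(Check on "monarch": → "npobsdi" → "dinpobs" ✓)

ofjnbhj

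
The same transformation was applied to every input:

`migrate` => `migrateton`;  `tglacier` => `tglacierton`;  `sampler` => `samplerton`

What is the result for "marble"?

marbleton

The transformation: append "ton".
Applying that to "marble" gives "marbleton".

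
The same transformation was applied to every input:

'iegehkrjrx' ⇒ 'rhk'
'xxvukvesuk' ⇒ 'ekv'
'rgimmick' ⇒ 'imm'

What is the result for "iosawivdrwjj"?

div

Looking at the pairs, the operation is to take characters alternately from the front and the back (1st, last, 2nd, 2nd-last, ...), then keep only the last 3 characters.
Working it through for "iosawivdrwjj": intermediate "ijojswarwdiv", final "div".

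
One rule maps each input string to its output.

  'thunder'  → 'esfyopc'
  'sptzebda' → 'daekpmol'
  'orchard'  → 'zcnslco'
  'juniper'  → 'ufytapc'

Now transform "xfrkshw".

iqcvdsh

Looking at the pairs, the operation is to shift every letter 11 places forward in the alphabet (wrapping around).
On "xfrkshw" that produces "iqcvdsh".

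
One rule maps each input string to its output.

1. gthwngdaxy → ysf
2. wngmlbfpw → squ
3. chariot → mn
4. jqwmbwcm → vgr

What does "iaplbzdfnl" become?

In each case the input is transformed by: keep one character in every 3, starting at position 2 (positions 2nd, 5th, 8th, ...), then shift every letter 5 places forward in the alphabet (wrapping around).
"iaplbzdfnl" → "abf" → "fgk".

fgk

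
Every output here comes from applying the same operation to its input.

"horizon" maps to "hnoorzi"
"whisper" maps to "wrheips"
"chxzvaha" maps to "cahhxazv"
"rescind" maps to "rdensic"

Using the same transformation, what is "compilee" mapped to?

The transformation: take characters alternately from the front and the back (1st, last, 2nd, 2nd-last, ...).
On "compilee" that produces "ceoemlpi".

ceoemlpi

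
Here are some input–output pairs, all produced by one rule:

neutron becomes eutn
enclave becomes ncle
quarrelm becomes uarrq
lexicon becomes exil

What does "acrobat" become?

croa

Each output is the input with this applied: delete the last 3 characters, then move the first character to the end.
Applying that to "acrobat" gives "croa".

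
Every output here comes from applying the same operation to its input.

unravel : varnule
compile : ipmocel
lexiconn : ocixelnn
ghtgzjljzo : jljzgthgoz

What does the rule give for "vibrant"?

Rule — reverse the string, then move the first 2 characters to the end (rotate left by 2).
Applying both steps to "vibrant": "tnarbiv", then "arbivtn".

arbivtn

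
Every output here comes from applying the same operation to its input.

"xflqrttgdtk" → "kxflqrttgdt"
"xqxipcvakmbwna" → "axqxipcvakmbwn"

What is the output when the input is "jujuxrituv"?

vjujuxritu

Rule — move the last character to the front.
Applying that to "jujuxrituv" gives "vjujuxritu".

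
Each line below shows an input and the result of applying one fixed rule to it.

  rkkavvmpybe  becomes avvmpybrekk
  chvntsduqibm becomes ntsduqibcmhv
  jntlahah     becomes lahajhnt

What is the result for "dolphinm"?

phindmol

Each output is the input with this applied: swap the first and last characters, then move the first 3 characters to the end (rotate left by 3).
"dolphinm" → "phindmol".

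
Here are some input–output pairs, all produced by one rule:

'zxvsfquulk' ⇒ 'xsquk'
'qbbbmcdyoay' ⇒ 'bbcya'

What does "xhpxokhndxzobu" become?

hxknxou

What's happening: keep every other character starting from the second (positions 2nd, 4th, 6th, ...).
Doing the same to "xhpxokhndxzobu": "hxknxou".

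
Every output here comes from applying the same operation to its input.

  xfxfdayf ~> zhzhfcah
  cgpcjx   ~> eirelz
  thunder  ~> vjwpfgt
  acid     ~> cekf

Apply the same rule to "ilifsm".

Looking at the pairs, the operation is to shift every letter 2 places forward in the alphabet (wrapping around).
Applying that to "ilifsm" gives "knkhuo".

knkhuo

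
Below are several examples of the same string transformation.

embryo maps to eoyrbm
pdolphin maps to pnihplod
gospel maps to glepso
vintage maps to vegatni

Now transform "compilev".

In each case the input is transformed by: reverse the string, then move the last character to the front.
For "compilev", step one produces "velipmoc"; step two turns that into "cvelipmo".

cvelipmo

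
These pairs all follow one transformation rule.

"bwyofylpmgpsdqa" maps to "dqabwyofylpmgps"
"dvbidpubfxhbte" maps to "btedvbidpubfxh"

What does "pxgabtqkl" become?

Each output is the input with this applied: move the last 3 characters to the front (rotate right by 3).
Applying that to "pxgabtqkl" gives "qklpxgabt".

qklpxgabt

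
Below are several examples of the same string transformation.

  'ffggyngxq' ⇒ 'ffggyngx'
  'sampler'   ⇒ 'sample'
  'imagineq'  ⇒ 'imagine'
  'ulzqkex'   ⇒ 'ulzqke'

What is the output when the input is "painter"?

Looking at the pairs, the operation is to delete the last character.
So "painter" becomes "painte".

painte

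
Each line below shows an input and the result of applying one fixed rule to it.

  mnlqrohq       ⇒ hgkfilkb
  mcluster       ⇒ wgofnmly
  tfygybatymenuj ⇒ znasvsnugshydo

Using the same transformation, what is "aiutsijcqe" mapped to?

The rule is to shift every letter 6 places backward in the alphabet (wrapping around), then swap each adjacent pair of characters (1↔2, 3↔4, ...).
On "aiutsijcqe" that produces "cunocmwdyk".
(Check on "mnlqrohq": → "ghfklibk" → "hgkfilkb" ✓)

cunocmwdyk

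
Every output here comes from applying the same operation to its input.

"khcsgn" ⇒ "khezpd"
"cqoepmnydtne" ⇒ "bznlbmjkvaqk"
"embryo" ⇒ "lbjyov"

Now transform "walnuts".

ptxikrq

Each output is the input with this applied: shift every letter 3 places backward in the alphabet (wrapping around), then move the last character to the front.
Working it through for "walnuts": intermediate "txikrqp", final "ptxikrq".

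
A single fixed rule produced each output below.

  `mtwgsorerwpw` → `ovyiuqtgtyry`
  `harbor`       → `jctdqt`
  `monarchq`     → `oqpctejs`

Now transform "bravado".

Rule — shift every letter 2 places forward in the alphabet (wrapping around).
"bravado" → "dtcxcfq".

dtcxcfq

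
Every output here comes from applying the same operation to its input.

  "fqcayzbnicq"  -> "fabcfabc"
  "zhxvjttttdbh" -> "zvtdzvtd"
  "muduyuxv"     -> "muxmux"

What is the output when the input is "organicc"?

oacoac

What's happening: keep one character in every 3, starting at position 1 (positions 1st, 4th, 7th, ...), then write the whole string twice.
Applying both steps to "organicc": "oac", then "oacoac".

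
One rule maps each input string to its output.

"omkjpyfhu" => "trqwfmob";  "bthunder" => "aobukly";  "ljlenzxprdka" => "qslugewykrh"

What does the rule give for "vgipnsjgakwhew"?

npwuzqnhrdold

What's happening: delete the first character, then shift every letter 7 places forward in the alphabet (wrapping around).
Working it through for "vgipnsjgakwhew": intermediate "gipnsjgakwhew", final "npwuzqnhrdold".
(Check on "bthunder": → "thunder" → "aobukly" ✓)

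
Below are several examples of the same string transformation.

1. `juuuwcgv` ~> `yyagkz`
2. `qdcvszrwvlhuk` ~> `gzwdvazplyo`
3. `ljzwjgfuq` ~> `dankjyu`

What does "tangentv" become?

rkirxz

In each case the input is transformed by: shift every letter 4 places forward in the alphabet (wrapping around), then delete the first 2 characters.
On "tangentv": the first step gives "xerkirxz", and the second then gives "rkirxz".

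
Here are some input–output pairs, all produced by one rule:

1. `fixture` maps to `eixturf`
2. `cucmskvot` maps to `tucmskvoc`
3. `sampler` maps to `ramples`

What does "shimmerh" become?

hhimmers

The transformation: swap the first and last characters.
Applying that to "shimmerh" gives "hhimmers".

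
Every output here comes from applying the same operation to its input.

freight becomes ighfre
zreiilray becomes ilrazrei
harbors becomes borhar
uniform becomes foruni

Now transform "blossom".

ssoblo

The transformation: delete the last character, then swap the front and back halves of the string.
Starting from "blossom": after the first operation, "blosso"; after the second, "ssoblo".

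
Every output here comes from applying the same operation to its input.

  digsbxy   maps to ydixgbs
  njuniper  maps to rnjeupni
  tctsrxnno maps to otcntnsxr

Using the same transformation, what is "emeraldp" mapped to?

In each case the input is transformed by: swap the first and last characters, then take characters alternately from the front and the back (1st, last, 2nd, 2nd-last, ...).
"emeraldp" → "pemdelra".

pemdelra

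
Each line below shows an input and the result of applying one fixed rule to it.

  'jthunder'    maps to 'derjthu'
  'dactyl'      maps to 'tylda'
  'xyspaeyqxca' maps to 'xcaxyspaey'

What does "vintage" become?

In each case the input is transformed by: move the last 3 characters to the front (rotate right by 3), then delete the last character.
"vintage" → "agevint" → "agevin".

agevin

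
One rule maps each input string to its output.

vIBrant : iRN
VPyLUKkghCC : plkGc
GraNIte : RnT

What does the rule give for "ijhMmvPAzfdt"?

Rule — flip the case of every letter, then keep every other character starting from the second (positions 2nd, 4th, 6th, ...).
So "ijhMmvPAzfdt" becomes "JmVaFT".

JmVaFT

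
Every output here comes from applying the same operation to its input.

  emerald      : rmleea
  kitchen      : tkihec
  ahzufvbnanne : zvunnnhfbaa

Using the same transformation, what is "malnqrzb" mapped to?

Each output is the input with this applied: delete the last character, then sort the characters into reverse alphabetical order.
Applying that to "malnqrzb" gives "zrqnmla".

zrqnmla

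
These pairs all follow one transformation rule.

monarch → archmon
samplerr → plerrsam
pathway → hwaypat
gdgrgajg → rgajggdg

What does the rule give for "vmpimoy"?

imoyvmp

Each output is the input with this applied: move the first 3 characters to the end (rotate left by 3).
Doing the same to "vmpimoy": "imoyvmp".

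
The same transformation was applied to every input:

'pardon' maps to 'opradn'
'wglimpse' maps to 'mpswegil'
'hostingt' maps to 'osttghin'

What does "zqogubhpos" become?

Each output is the input with this applied: sort the characters into alphabetical order, then swap the front and back halves of the string.
Applying both steps to "zqogubhpos": "bghoopqsuz", then "pqsuzbghoo".

pqsuzbghoo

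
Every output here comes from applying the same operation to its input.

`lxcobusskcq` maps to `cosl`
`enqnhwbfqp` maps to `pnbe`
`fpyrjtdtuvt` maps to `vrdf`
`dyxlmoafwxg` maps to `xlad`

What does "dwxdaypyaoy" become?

odpd

The transformation: keep one character in every 3, starting at position 1 (positions 1st, 4th, 7th, ...), then swap the first and last characters.
"dwxdaypyaoy" → "ddpo" → "odpd".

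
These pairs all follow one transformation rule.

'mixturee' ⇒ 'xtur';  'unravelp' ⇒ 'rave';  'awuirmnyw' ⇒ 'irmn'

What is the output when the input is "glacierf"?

acie

The transformation: delete the last 2 characters, then keep only the last 4 characters.
For "glacierf" the result is "acie".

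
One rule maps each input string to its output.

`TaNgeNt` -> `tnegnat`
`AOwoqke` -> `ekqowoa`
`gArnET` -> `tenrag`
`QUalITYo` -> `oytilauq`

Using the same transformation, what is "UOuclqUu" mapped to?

uuqlcuou

Each output is the input with this applied: reverse the string, then convert every letter to lowercase.
On "UOuclqUu" that produces "uuqlcuou".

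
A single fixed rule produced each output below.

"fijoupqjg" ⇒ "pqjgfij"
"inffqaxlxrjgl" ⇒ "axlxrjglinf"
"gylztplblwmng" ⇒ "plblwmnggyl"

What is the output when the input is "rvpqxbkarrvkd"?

Rule — move the first 3 characters to the end (rotate left by 3), then delete the first 2 characters.
For "rvpqxbkarrvkd" the result is "bkarrvkdrvp".

bkarrvkdrvp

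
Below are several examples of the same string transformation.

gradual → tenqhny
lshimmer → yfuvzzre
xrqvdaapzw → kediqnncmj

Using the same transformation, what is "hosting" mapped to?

ubfgvat

In each case the input is transformed by: shift every letter 13 places forward in the alphabet (wrapping around) — i.e. ROT13.
On "hosting" that produces "ubfgvat".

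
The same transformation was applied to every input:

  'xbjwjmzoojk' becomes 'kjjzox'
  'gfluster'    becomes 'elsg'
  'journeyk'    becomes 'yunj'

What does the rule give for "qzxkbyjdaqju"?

Looking at the pairs, the operation is to keep every other character starting from the first (positions 1st, 3rd, 5th, ...), then swap the first and last characters.
Starting from "qzxkbyjdaqju": after the first operation, "qxbjaj"; after the second, "jxbjaq".

jxbjaq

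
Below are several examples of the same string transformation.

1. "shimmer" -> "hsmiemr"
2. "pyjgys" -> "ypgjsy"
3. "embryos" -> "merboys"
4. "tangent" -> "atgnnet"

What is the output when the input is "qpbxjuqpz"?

Rule — swap each adjacent pair of characters (1↔2, 3↔4, ...).
"qpbxjuqpz" → "pqxbujpqz".

pqxbujpqz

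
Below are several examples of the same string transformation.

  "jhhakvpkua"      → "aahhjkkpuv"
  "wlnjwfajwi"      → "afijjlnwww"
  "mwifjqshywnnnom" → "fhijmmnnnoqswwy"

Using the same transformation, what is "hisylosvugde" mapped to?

deghilossuvy

In each case the input is transformed by: sort the characters into alphabetical order.
For "hisylosvugde" the result is "deghilossuvy".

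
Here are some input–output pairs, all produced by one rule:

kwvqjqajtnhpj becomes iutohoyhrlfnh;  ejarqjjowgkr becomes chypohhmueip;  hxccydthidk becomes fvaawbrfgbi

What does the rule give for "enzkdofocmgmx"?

In each case the input is transformed by: shift every letter 2 places backward in the alphabet (wrapping around).
For "enzkdofocmgmx" the result is "clxibmdmakekv".

clxibmdmakekv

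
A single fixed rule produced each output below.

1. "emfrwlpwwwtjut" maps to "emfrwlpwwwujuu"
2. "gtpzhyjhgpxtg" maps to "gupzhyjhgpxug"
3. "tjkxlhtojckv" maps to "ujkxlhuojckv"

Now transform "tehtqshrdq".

uehuqshrdq

What's happening: replace every "t" with "u".
Doing the same to "tehtqshrdq": "uehuqshrdq".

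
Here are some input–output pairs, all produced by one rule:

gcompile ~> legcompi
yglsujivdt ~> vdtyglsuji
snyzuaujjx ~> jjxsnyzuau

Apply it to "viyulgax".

The pattern: move the first 2 characters to the end (rotate left by 2), then swap the front and back halves of the string.
For "viyulgax", step one produces "yulgaxvi"; step two turns that into "axviyulg".

axviyulg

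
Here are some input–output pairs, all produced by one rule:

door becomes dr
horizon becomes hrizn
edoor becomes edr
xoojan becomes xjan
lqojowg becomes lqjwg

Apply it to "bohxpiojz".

What's happening: remove every "o".
So "bohxpiojz" becomes "bhxpijz".

bhxpijz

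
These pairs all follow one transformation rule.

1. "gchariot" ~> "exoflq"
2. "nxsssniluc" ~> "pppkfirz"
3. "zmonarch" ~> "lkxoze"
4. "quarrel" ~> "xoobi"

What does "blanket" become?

The pattern: delete the first 2 characters, then shift every letter 3 places backward in the alphabet (wrapping around).
Doing the same to "blanket": "xkhbq".

xkhbq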